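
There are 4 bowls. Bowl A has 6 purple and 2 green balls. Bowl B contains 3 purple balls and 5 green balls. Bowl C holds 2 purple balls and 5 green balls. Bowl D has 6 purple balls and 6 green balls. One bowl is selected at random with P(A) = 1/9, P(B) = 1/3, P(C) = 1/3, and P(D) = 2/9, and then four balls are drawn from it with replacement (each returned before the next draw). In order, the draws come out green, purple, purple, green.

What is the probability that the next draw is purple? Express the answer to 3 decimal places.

The likelihood of the observed sequence under each hypothesis: P(data | bowl A) = (2/8)(6/8)(6/8)(2/8) = 0.035156; P(data | bowl B) = (5/8)(3/8)(3/8)(5/8) = 0.054932; P(data | bowl C) = (5/7)(2/7)(2/7)(5/7) = 0.041649; P(data | bowl D) = (6/12)(6/12)(6/12)(6/12) = 0.0625.
The prior-weighted likelihoods are 1/9 · 0.035156 = 0.0039062, 1/3 · 0.054932 = 0.018311, 1/3 · 0.041649 = 0.013883, 2/9 · 0.0625 = 0.013889; with total 0.049989.
Normalising, the posterior is P(bowl A | data) = 0.078143, P(bowl B | data) = 0.36629, P(bowl C | data) = 0.27772, P(bowl D | data) = 0.27784.
The predictive probability is P(purple next | data) = (3/4)(0.078143) + (3/8)(0.36629) + (2/7)(0.27772) + (1/2)(0.27784) = 0.41424.

0.414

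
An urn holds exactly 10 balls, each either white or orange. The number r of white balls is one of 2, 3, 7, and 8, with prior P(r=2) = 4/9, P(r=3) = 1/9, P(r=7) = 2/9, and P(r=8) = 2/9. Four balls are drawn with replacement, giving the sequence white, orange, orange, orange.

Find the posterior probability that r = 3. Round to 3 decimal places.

0.183

Compute the likelihood of the observed sequence for each case: P(data | r = 2) = (2/10)(8/10)(8/10)(8/10) = 0.1024; P(data | r = 3) = (3/10)(7/10)(7/10)(7/10) = 0.1029; P(data | r = 7) = (7/10)(3/10)(3/10)(3/10) = 0.0189; P(data | r = 8) = (8/10)(2/10)(2/10)(2/10) = 0.0064.
Weighting by the prior gives 4/9 · 0.1024 = 0.045511, 1/9 · 0.1029 = 0.011433, 2/9 · 0.0189 = 0.0042, 2/9 · 0.0064 = 0.0014222; with total 0.062567.
So P(r = 3 | data) = (0.011433) / (0.062567) = 0.18274.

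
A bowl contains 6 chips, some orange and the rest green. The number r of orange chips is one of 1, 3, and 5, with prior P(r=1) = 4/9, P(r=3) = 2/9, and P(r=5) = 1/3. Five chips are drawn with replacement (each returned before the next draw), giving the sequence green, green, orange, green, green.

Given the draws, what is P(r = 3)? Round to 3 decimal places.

The likelihood of the observed sequence under each hypothesis: P(data | r = 1) = (5/6)(5/6)(1/6)(5/6)(5/6) = 0.080376; P(data | r = 3) = (3/6)(3/6)(3/6)(3/6)(3/6) = 0.03125; P(data | r = 5) = (1/6)(1/6)(5/6)(1/6)(1/6) = 0.000643.
Multiplying each by its prior: 4/9 · 0.080376 = 0.035722, 2/9 · 0.03125 = 0.0069444, 1/3 · 0.000643 = 0.00021433; with total 0.042881.
Therefore the posterior P(r = 3 | data) = (0.0069444) / (0.042881) = 0.16195.

0.162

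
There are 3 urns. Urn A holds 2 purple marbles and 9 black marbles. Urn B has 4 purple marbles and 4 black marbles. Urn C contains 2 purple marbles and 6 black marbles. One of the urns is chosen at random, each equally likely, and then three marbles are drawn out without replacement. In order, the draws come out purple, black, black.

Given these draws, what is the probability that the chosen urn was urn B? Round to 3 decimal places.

Under each hypothesis, the probability of the observed sequence is: P(data | urn A) = (2/11)(9/10)(8/9) = 0.14545; P(data | urn B) = (4/8)(4/7)(3/6) = 0.14286; P(data | urn C) = (2/8)(6/7)(5/6) = 0.17857.
The prior-weighted likelihoods are 1/3 · 0.14545 = 0.048485, 1/3 · 0.14286 = 0.047619, 1/3 · 0.17857 = 0.059524; summing to 0.15563.
So P(urn B | data) = (0.047619) / (0.15563) = 0.30598.

0.306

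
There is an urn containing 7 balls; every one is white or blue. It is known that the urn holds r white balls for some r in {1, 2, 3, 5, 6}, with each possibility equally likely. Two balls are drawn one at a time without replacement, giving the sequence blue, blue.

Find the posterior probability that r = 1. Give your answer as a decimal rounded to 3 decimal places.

0.469

For each hypothesis, P(data | H) works out to: P(data | r = 1) = (6/7)(5/6) = 5/7; P(data | r = 2) = (5/7)(4/6) = 10/21; P(data | r = 3) = (4/7)(3/6) = 2/7; P(data | r = 5) = (2/7)(1/6) = 1/21; P(data | r = 6) = (1/7)(0/6) = 0.
The prior-weighted likelihoods are 1/5 · 5/7 = 1/7, 1/5 · 10/21 = 2/21, 1/5 · 2/7 = 2/35, 1/5 · 1/21 = 1/105, 1/5 · 0 = 0; with total 32/105.
By Bayes' rule, P(r = 1 | data) = (1/7) / (32/105) = 15/32.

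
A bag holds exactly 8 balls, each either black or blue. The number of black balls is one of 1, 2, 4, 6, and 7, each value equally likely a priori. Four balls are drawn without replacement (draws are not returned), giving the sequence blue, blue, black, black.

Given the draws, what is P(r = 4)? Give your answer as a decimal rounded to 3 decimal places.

The likelihood of the observed sequence under each hypothesis: P(data | r = 1) = (7/8)(6/7)(1/6)(0/5) = 0; P(data | r = 2) = (6/8)(5/7)(2/6)(1/5) = 1/28; P(data | r = 4) = (4/8)(3/7)(4/6)(3/5) = 3/35; P(data | r = 6) = (2/8)(1/7)(6/6)(5/5) = 1/28; P(data | r = 7) = (1/8)(0/7) = 0.
The prior-weighted likelihoods are 1/5 · 0 = 0, 1/5 · 1/28 = 1/140, 1/5 · 3/35 = 3/175, 1/5 · 1/28 = 1/140, 1/5 · 0 = 0; summing to 11/350.
So P(r = 4 | data) = (3/175) / (11/350) = 6/11.

0.545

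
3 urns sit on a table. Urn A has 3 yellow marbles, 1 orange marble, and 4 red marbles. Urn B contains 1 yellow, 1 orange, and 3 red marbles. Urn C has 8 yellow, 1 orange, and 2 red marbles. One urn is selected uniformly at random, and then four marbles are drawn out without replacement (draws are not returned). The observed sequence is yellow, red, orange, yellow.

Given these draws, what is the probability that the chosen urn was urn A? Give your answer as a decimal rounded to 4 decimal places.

0.5025

For each hypothesis, P(data | H) works out to: P(data | urn A) = (3/8)(4/7)(1/6)(2/5) = 0.014286; P(data | urn B) = (1/5)(3/4)(1/3)(0/2) = 0; P(data | urn C) = (8/11)(2/10)(1/9)(7/8) = 0.014141.
Weighting by the prior gives 1/3 · 0.014286 = 0.0047619, 1/3 · 0 = 0, 1/3 · 0.014141 = 0.0047138; with total 0.0094757.
So P(urn A | data) = (0.0047619) / (0.0094757) = 0.50254.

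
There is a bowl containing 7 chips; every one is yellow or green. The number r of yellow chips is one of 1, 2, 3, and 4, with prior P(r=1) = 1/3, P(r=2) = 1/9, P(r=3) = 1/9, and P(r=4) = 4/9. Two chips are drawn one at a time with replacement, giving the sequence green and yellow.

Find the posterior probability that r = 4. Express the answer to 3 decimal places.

The likelihood of the observed sequence under each hypothesis: P(data | r = 1) = (6/7)(1/7) = 6/49; P(data | r = 2) = (5/7)(2/7) = 10/49; P(data | r = 3) = (4/7)(3/7) = 12/49; P(data | r = 4) = (3/7)(4/7) = 12/49.
The prior-weighted likelihoods are 1/3 · 6/49 = 2/49, 1/9 · 10/49 = 10/441, 1/9 · 12/49 = 4/147, 4/9 · 12/49 = 16/147; summing to 88/441.
So P(r = 4 | data) = (16/147) / (88/441) = 6/11.

0.545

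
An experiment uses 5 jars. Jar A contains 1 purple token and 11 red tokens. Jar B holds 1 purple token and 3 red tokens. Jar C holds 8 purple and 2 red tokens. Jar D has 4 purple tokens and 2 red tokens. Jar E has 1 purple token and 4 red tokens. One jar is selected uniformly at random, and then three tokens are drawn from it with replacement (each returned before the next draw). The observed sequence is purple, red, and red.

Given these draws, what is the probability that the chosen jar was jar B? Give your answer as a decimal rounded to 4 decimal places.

0.3162

Compute the likelihood of the observed sequence for each case: P(data | jar A) = (1/12)(11/12)(11/12) = 0.070023; P(data | jar B) = (1/4)(3/4)(3/4) = 0.14062; P(data | jar C) = (8/10)(2/10)(2/10) = 0.032; P(data | jar D) = (4/6)(2/6)(2/6) = 0.074074; P(data | jar E) = (1/5)(4/5)(4/5) = 0.128.
The prior-weighted likelihoods are 1/5 · 0.070023 = 0.014005, 1/5 · 0.14062 = 0.028125, 1/5 · 0.032 = 0.0064, 1/5 · 0.074074 = 0.014815, 1/5 · 0.128 = 0.0256; these sum to 0.088944.
Hence P(jar B | data) = (0.028125) / (0.088944) = 0.31621.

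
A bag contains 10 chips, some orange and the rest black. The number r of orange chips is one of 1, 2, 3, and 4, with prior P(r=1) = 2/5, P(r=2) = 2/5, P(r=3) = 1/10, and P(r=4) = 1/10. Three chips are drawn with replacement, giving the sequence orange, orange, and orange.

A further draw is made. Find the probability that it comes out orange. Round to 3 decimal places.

Under each hypothesis, the probability of the observed sequence is: P(data | r = 1) = (1/10)(1/10)(1/10) = 0.001; P(data | r = 2) = (2/10)(2/10)(2/10) = 0.008; P(data | r = 3) = (3/10)(3/10)(3/10) = 0.027; P(data | r = 4) = (4/10)(4/10)(4/10) = 0.064.
Multiplying each by its prior: 2/5 · 0.001 = 0.0004, 2/5 · 0.008 = 0.0032, 1/10 · 0.027 = 0.0027, 1/10 · 0.064 = 0.0064; with total 0.0127.
Dividing through by the total gives posterior P(r = 1 | data) = 0.031496, P(r = 2 | data) = 0.25197, P(r = 3 | data) = 0.2126, P(r = 4 | data) = 0.50394.
Averaging over the posterior, P(orange next | data) = (1/10)(0.031496) + (1/5)(0.25197) + (3/10)(0.2126) + (2/5)(0.50394) = 0.3189.

0.319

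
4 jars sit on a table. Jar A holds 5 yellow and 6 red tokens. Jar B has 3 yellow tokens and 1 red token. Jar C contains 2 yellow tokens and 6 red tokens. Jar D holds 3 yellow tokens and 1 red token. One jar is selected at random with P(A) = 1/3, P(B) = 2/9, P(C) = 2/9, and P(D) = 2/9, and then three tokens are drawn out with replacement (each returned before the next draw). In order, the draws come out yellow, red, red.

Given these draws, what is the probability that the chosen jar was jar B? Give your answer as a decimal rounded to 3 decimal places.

For each hypothesis, P(data | H) works out to: P(data | jar A) = (5/11)(6/11)(6/11) = 0.13524; P(data | jar B) = (3/4)(1/4)(1/4) = 0.046875; P(data | jar C) = (2/8)(6/8)(6/8) = 0.14062; P(data | jar D) = (3/4)(1/4)(1/4) = 0.046875.
The prior-weighted likelihoods are 1/3 · 0.13524 = 0.045079, 2/9 · 0.046875 = 0.010417, 2/9 · 0.14062 = 0.03125, 2/9 · 0.046875 = 0.010417; summing to 0.097162.
Hence P(jar B | data) = (0.010417) / (0.097162) = 0.10721.

0.107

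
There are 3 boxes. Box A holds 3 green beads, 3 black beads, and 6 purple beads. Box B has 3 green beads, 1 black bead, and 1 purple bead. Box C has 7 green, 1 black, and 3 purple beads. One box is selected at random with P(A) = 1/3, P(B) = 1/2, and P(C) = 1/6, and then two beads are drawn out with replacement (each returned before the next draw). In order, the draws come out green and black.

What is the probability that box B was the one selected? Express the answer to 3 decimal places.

0.663

The likelihood of the observed sequence under each hypothesis: P(data | box A) = (3/12)(3/12) = 0.0625; P(data | box B) = (3/5)(1/5) = 0.12; P(data | box C) = (7/11)(1/11) = 0.057851.
Multiplying each by its prior: 1/3 · 0.0625 = 0.020833, 1/2 · 0.12 = 0.06, 1/6 · 0.057851 = 0.0096419; these sum to 0.090475.
By Bayes' rule, P(box B | data) = (0.06) / (0.090475) = 0.66317.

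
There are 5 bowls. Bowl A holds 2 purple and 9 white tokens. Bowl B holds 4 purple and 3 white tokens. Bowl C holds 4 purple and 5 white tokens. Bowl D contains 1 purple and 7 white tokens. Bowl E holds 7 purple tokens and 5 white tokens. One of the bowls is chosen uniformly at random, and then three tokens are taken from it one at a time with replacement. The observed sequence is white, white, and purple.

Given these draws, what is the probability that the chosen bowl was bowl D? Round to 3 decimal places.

0.171

The likelihood of the observed sequence under each hypothesis: P(data | bowl A) = (9/11)(9/11)(2/11) = 0.12171; P(data | bowl B) = (3/7)(3/7)(4/7) = 0.10496; P(data | bowl C) = (5/9)(5/9)(4/9) = 0.13717; P(data | bowl D) = (7/8)(7/8)(1/8) = 0.095703; P(data | bowl E) = (5/12)(5/12)(7/12) = 0.10127.
The prior-weighted likelihoods are 1/5 · 0.12171 = 0.024343, 1/5 · 0.10496 = 0.020991, 1/5 · 0.13717 = 0.027435, 1/5 · 0.095703 = 0.019141, 1/5 · 0.10127 = 0.020255; with total 0.11216.
By Bayes' rule, P(bowl D | data) = (0.019141) / (0.11216) = 0.17065.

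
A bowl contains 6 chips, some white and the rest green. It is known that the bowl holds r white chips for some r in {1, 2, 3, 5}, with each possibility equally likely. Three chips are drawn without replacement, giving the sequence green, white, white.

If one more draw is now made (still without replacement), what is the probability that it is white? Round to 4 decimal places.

Compute the likelihood of the observed sequence for each case: P(data | r = 1) = (5/6)(1/5)(0/4) = 0; P(data | r = 2) = (4/6)(2/5)(1/4) = 1/15; P(data | r = 3) = (3/6)(3/5)(2/4) = 3/20; P(data | r = 5) = (1/6)(5/5)(4/4) = 1/6.
Multiplying each by its prior: 1/4 · 0 = 0, 1/4 · 1/15 = 1/60, 1/4 · 3/20 = 3/80, 1/4 · 1/6 = 1/24; with total 23/240.
Dividing through by the total gives posterior P(r = 1 | data) = 0, P(r = 2 | data) = 4/23, P(r = 3 | data) = 9/23, P(r = 5 | data) = 10/23.
Averaging over the posterior, P(white next | data) = (0)(4/23) + (1/3)(9/23) + (1)(10/23) = 13/23.

0.5652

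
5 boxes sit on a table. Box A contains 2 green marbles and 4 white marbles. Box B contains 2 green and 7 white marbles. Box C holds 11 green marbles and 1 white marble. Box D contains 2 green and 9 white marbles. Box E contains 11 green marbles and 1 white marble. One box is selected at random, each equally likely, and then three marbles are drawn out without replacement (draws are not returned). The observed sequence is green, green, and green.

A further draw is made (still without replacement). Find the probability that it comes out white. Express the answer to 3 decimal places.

Compute the likelihood of the observed sequence for each case: P(data | box A) = (2/6)(1/5)(0/4) = 0; P(data | box B) = (2/9)(1/8)(0/7) = 0; P(data | box C) = (11/12)(10/11)(9/10) = 3/4; P(data | box D) = (2/11)(1/10)(0/9) = 0; P(data | box E) = (11/12)(10/11)(9/10) = 3/4.
The prior-weighted likelihoods are 1/5 · 0 = 0, 1/5 · 0 = 0, 1/5 · 3/4 = 3/20, 1/5 · 0 = 0, 1/5 · 3/4 = 3/20; these sum to 3/10.
The posterior is then P(box A | data) = 0, P(box B | data) = 0, P(box C | data) = 1/2, P(box D | data) = 0, P(box E | data) = 1/2.
So P(white next | data) = Σ P(white next | H) P(H | data) = (1/9)(1/2) + (1/9)(1/2) = 1/9.

0.111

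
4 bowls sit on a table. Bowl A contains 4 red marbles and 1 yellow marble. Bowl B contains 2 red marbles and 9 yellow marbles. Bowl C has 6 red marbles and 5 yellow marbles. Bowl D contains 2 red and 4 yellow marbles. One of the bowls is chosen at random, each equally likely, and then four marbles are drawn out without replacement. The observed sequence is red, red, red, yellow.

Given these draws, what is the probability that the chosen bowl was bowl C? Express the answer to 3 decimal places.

0.275

Compute the likelihood of the observed sequence for each case: P(data | bowl A) = (4/5)(3/4)(2/3)(1/2) = 0.2; P(data | bowl B) = (2/11)(1/10)(0/9) = 0; P(data | bowl C) = (6/11)(5/10)(4/9)(5/8) = 0.075758; P(data | bowl D) = (2/6)(1/5)(0/4) = 0.
Weighting by the prior gives 1/4 · 0.2 = 0.05, 1/4 · 0 = 0, 1/4 · 0.075758 = 0.018939, 1/4 · 0 = 0; summing to 0.068939.
By Bayes' rule, P(bowl C | data) = (0.018939) / (0.068939) = 0.27473.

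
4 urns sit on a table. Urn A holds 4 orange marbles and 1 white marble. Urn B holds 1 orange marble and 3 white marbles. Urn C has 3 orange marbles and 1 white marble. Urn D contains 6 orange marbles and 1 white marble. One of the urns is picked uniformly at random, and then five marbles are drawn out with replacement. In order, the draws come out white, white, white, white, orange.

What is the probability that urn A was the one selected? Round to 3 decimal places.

0.015

Under each hypothesis, the probability of the observed sequence is: P(data | urn A) = (1/5)(1/5)(1/5)(1/5)(4/5) = 0.00128; P(data | urn B) = (3/4)(3/4)(3/4)(3/4)(1/4) = 0.079102; P(data | urn C) = (1/4)(1/4)(1/4)(1/4)(3/4) = 0.0029297; P(data | urn D) = (1/7)(1/7)(1/7)(1/7)(6/7) = 0.00035699.
Weighting by the prior gives 1/4 · 0.00128 = 0.00032, 1/4 · 0.079102 = 0.019775, 1/4 · 0.0029297 = 0.00073242, 1/4 · 0.00035699 = 8.9249e-05; summing to 0.020917.
Hence P(urn A | data) = (0.00032) / (0.020917) = 0.015299.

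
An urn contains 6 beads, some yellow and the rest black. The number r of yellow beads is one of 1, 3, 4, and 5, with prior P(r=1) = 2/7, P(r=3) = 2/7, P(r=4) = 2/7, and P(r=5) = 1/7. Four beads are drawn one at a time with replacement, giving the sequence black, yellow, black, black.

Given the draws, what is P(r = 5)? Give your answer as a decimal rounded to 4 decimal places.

0.0104

For each hypothesis, P(data | H) works out to: P(data | r = 1) = (5/6)(1/6)(5/6)(5/6) = 0.096451; P(data | r = 3) = (3/6)(3/6)(3/6)(3/6) = 0.0625; P(data | r = 4) = (2/6)(4/6)(2/6)(2/6) = 0.024691; P(data | r = 5) = (1/6)(5/6)(1/6)(1/6) = 0.003858.
Weighting by the prior gives 2/7 · 0.096451 = 0.027557, 2/7 · 0.0625 = 0.017857, 2/7 · 0.024691 = 0.0070547, 1/7 · 0.003858 = 0.00055115; summing to 0.05302.
By Bayes' rule, P(r = 5 | data) = (0.00055115) / (0.05302) = 0.010395.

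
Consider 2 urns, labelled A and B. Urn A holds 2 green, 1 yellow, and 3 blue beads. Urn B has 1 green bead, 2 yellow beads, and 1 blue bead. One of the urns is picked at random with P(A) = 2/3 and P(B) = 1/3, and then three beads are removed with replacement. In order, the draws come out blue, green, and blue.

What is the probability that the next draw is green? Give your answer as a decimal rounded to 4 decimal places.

The likelihood of the observed sequence under each hypothesis: P(data | urn A) = (3/6)(2/6)(3/6) = 1/12; P(data | urn B) = (1/4)(1/4)(1/4) = 1/64.
Weighting by the prior gives 2/3 · 1/12 = 1/18, 1/3 · 1/64 = 1/192; with total 35/576.
The posterior is then P(urn A | data) = 32/35, P(urn B | data) = 3/35.
Averaging over the posterior, P(green next | data) = (1/3)(32/35) + (1/4)(3/35) = 137/420.

0.3262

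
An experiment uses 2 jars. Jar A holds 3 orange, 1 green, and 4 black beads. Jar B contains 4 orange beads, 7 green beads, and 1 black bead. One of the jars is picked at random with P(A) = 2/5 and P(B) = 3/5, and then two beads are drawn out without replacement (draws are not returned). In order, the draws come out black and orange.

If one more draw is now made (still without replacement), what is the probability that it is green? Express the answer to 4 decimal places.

For each hypothesis, P(data | H) works out to: P(data | jar A) = (4/8)(3/7) = 3/14; P(data | jar B) = (1/12)(4/11) = 1/33.
The prior-weighted likelihoods are 2/5 · 3/14 = 3/35, 3/5 · 1/33 = 1/55; with total 8/77.
The posterior is then P(jar A | data) = 33/40, P(jar B | data) = 7/40.
Averaging over the posterior, P(green next | data) = (1/6)(33/40) + (7/10)(7/40) = 13/50.

0.2600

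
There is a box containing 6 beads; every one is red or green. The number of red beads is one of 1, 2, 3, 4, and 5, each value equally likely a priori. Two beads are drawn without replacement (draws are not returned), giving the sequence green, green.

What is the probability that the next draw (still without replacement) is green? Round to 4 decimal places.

0.5625

Compute the likelihood of the observed sequence for each case: P(data | r = 1) = (5/6)(4/5) = 2/3; P(data | r = 2) = (4/6)(3/5) = 2/5; P(data | r = 3) = (3/6)(2/5) = 1/5; P(data | r = 4) = (2/6)(1/5) = 1/15; P(data | r = 5) = (1/6)(0/5) = 0.
Weighting by the prior gives 1/5 · 2/3 = 2/15, 1/5 · 2/5 = 2/25, 1/5 · 1/5 = 1/25, 1/5 · 1/15 = 1/75, 1/5 · 0 = 0; these sum to 4/15.
Normalising, the posterior is P(r = 1 | data) = 1/2, P(r = 2 | data) = 3/10, P(r = 3 | data) = 3/20, P(r = 4 | data) = 1/20, P(r = 5 | data) = 0.
The predictive probability is P(green next | data) = (3/4)(1/2) + (1/2)(3/10) + (1/4)(3/20) + (0)(1/20) = 9/16.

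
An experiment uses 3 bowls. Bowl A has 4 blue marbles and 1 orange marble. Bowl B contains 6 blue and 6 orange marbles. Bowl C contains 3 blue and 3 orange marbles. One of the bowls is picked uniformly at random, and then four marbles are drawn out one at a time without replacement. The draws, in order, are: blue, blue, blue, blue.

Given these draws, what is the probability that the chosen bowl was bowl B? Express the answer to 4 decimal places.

0.1316

Compute the likelihood of the observed sequence for each case: P(data | bowl A) = (4/5)(3/4)(2/3)(1/2) = 1/5; P(data | bowl B) = (6/12)(5/11)(4/10)(3/9) = 1/33; P(data | bowl C) = (3/6)(2/5)(1/4)(0/3) = 0.
Multiplying each by its prior: 1/3 · 1/5 = 1/15, 1/3 · 1/33 = 1/99, 1/3 · 0 = 0; with total 38/495.
So P(bowl B | data) = (1/99) / (38/495) = 5/38.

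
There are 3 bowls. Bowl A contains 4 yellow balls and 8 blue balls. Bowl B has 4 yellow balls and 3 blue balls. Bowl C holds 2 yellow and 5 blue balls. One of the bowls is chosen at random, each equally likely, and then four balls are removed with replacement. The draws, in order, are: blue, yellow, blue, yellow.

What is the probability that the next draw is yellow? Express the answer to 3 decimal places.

0.415

Under each hypothesis, the probability of the observed sequence is: P(data | bowl A) = (8/12)(4/12)(8/12)(4/12) = 0.049383; P(data | bowl B) = (3/7)(4/7)(3/7)(4/7) = 0.059975; P(data | bowl C) = (5/7)(2/7)(5/7)(2/7) = 0.041649.
The prior-weighted likelihoods are 1/3 · 0.049383 = 0.016461, 1/3 · 0.059975 = 0.019992, 1/3 · 0.041649 = 0.013883; with total 0.050336.
Dividing through by the total gives posterior P(bowl A | data) = 0.32702, P(bowl B | data) = 0.39717, P(bowl C | data) = 0.27581.
The predictive probability is P(yellow next | data) = (1/3)(0.32702) + (4/7)(0.39717) + (2/7)(0.27581) = 0.41476.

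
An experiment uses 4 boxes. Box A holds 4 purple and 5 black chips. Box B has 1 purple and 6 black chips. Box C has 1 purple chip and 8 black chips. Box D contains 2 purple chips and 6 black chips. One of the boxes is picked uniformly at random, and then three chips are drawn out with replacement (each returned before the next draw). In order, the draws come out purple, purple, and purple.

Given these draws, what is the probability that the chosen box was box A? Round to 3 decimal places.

The likelihood of the observed sequence under each hypothesis: P(data | box A) = (4/9)(4/9)(4/9) = 0.087791; P(data | box B) = (1/7)(1/7)(1/7) = 0.0029155; P(data | box C) = (1/9)(1/9)(1/9) = 0.0013717; P(data | box D) = (2/8)(2/8)(2/8) = 0.015625.
Multiplying each by its prior: 1/4 · 0.087791 = 0.021948, 1/4 · 0.0029155 = 0.00072886, 1/4 · 0.0013717 = 0.00034294, 1/4 · 0.015625 = 0.0039062; with total 0.026926.
By Bayes' rule, P(box A | data) = (0.021948) / (0.026926) = 0.81512.

0.815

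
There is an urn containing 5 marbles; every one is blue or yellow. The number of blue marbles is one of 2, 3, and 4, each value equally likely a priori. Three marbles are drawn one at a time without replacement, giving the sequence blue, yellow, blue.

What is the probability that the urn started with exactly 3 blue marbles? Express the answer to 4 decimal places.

For each hypothesis, P(data | H) works out to: P(data | r = 2) = (2/5)(3/4)(1/3) = 1/10; P(data | r = 3) = (3/5)(2/4)(2/3) = 1/5; P(data | r = 4) = (4/5)(1/4)(3/3) = 1/5.
The prior-weighted likelihoods are 1/3 · 1/10 = 1/30, 1/3 · 1/5 = 1/15, 1/3 · 1/5 = 1/15; summing to 1/6.
By Bayes' rule, P(r = 3 | data) = (1/15) / (1/6) = 2/5.

0.4000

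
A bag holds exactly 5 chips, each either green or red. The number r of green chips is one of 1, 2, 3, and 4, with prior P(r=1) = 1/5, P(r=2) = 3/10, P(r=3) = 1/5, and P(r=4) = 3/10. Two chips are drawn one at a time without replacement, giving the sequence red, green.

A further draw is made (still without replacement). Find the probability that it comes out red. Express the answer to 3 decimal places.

0.480

For each hypothesis, P(data | H) works out to: P(data | r = 1) = (4/5)(1/4) = 1/5; P(data | r = 2) = (3/5)(2/4) = 3/10; P(data | r = 3) = (2/5)(3/4) = 3/10; P(data | r = 4) = (1/5)(4/4) = 1/5.
Multiplying each by its prior: 1/5 · 1/5 = 1/25, 3/10 · 3/10 = 9/100, 1/5 · 3/10 = 3/50, 3/10 · 1/5 = 3/50; these sum to 1/4.
Normalising, the posterior is P(r = 1 | data) = 4/25, P(r = 2 | data) = 9/25, P(r = 3 | data) = 6/25, P(r = 4 | data) = 6/25.
The predictive probability is P(red next | data) = (1)(4/25) + (2/3)(9/25) + (1/3)(6/25) + (0)(6/25) = 12/25.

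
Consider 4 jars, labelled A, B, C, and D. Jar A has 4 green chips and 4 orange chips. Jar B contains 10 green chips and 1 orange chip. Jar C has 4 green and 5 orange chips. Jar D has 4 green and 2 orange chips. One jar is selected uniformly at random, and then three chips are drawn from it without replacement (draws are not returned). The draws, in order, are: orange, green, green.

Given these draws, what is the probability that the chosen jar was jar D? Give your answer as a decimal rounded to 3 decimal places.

0.362

For each hypothesis, P(data | H) works out to: P(data | jar A) = (4/8)(4/7)(3/6) = 0.14286; P(data | jar B) = (1/11)(10/10)(9/9) = 0.090909; P(data | jar C) = (5/9)(4/8)(3/7) = 0.11905; P(data | jar D) = (2/6)(4/5)(3/4) = 0.2.
Weighting by the prior gives 1/4 · 0.14286 = 0.035714, 1/4 · 0.090909 = 0.022727, 1/4 · 0.11905 = 0.029762, 1/4 · 0.2 = 0.05; summing to 0.1382.
So P(jar D | data) = (0.05) / (0.1382) = 0.36179.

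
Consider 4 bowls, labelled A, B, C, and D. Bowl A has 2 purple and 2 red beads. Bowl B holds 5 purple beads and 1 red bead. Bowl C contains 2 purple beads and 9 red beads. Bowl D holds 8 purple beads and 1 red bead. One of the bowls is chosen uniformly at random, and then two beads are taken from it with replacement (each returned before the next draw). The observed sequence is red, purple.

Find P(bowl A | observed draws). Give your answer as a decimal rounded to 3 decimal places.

Under each hypothesis, the probability of the observed sequence is: P(data | bowl A) = (2/4)(2/4) = 0.25; P(data | bowl B) = (1/6)(5/6) = 0.13889; P(data | bowl C) = (9/11)(2/11) = 0.14876; P(data | bowl D) = (1/9)(8/9) = 0.098765.
The prior-weighted likelihoods are 1/4 · 0.25 = 0.0625, 1/4 · 0.13889 = 0.034722, 1/4 · 0.14876 = 0.03719, 1/4 · 0.098765 = 0.024691; these sum to 0.1591.
Hence P(bowl A | data) = (0.0625) / (0.1591) = 0.39283.

0.393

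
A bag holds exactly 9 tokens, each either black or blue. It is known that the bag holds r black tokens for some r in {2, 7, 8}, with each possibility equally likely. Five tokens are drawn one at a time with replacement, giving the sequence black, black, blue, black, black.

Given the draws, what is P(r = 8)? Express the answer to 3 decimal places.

Under each hypothesis, the probability of the observed sequence is: P(data | r = 2) = (2/9)(2/9)(7/9)(2/9)(2/9) = 0.0018967; P(data | r = 7) = (7/9)(7/9)(2/9)(7/9)(7/9) = 0.081322; P(data | r = 8) = (8/9)(8/9)(1/9)(8/9)(8/9) = 0.069366.
Multiplying each by its prior: 1/3 · 0.0018967 = 0.00063224, 1/3 · 0.081322 = 0.027107, 1/3 · 0.069366 = 0.023122; summing to 0.050862.
By Bayes' rule, P(r = 8 | data) = (0.023122) / (0.050862) = 0.45461.

0.455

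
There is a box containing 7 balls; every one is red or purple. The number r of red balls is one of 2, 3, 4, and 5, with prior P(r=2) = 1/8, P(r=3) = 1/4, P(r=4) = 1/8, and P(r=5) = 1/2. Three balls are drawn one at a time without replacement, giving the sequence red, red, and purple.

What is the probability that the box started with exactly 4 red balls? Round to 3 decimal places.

0.142

The likelihood of the observed sequence under each hypothesis: P(data | r = 2) = (2/7)(1/6)(5/5) = 1/21; P(data | r = 3) = (3/7)(2/6)(4/5) = 4/35; P(data | r = 4) = (4/7)(3/6)(3/5) = 6/35; P(data | r = 5) = (5/7)(4/6)(2/5) = 4/21.
Weighting by the prior gives 1/8 · 1/21 = 1/168, 1/4 · 4/35 = 1/35, 1/8 · 6/35 = 3/140, 1/2 · 4/21 = 2/21; with total 127/840.
By Bayes' rule, P(r = 4 | data) = (3/140) / (127/840) = 18/127.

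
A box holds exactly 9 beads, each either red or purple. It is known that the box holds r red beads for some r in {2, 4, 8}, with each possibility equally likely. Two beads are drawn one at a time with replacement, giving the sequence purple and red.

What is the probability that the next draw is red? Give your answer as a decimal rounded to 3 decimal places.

0.455

Compute the likelihood of the observed sequence for each case: P(data | r = 2) = (7/9)(2/9) = 14/81; P(data | r = 4) = (5/9)(4/9) = 20/81; P(data | r = 8) = (1/9)(8/9) = 8/81.
The prior-weighted likelihoods are 1/3 · 14/81 = 14/243, 1/3 · 20/81 = 20/243, 1/3 · 8/81 = 8/243; summing to 14/81.
Normalising, the posterior is P(r = 2 | data) = 1/3, P(r = 4 | data) = 10/21, P(r = 8 | data) = 4/21.
Averaging over the posterior, P(red next | data) = (2/9)(1/3) + (4/9)(10/21) + (8/9)(4/21) = 86/189.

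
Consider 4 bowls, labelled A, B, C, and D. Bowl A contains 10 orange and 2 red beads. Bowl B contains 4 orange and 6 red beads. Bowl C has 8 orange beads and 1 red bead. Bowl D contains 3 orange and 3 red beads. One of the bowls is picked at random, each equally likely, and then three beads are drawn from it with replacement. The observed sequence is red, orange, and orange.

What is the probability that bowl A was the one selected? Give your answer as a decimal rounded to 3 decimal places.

Under each hypothesis, the probability of the observed sequence is: P(data | bowl A) = (2/12)(10/12)(10/12) = 0.11574; P(data | bowl B) = (6/10)(4/10)(4/10) = 0.096; P(data | bowl C) = (1/9)(8/9)(8/9) = 0.087791; P(data | bowl D) = (3/6)(3/6)(3/6) = 0.125.
Weighting by the prior gives 1/4 · 0.11574 = 0.028935, 1/4 · 0.096 = 0.024, 1/4 · 0.087791 = 0.021948, 1/4 · 0.125 = 0.03125; these sum to 0.10613.
Hence P(bowl A | data) = (0.028935) / (0.10613) = 0.27263.

0.273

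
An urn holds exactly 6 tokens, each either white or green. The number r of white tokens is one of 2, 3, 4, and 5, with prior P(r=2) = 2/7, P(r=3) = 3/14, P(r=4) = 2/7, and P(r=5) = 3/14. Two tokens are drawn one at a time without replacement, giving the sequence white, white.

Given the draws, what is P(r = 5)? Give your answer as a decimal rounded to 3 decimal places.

0.448

For each hypothesis, P(data | H) works out to: P(data | r = 2) = (2/6)(1/5) = 1/15; P(data | r = 3) = (3/6)(2/5) = 1/5; P(data | r = 4) = (4/6)(3/5) = 2/5; P(data | r = 5) = (5/6)(4/5) = 2/3.
Multiplying each by its prior: 2/7 · 1/15 = 2/105, 3/14 · 1/5 = 3/70, 2/7 · 2/5 = 4/35, 3/14 · 2/3 = 1/7; summing to 67/210.
Therefore the posterior P(r = 5 | data) = (1/7) / (67/210) = 30/67.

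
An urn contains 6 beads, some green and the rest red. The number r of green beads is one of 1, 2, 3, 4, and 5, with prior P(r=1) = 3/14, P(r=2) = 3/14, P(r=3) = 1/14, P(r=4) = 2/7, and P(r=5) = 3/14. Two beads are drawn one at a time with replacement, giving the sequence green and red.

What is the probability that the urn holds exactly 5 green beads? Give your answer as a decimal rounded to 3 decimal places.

0.158

Under each hypothesis, the probability of the observed sequence is: P(data | r = 1) = (1/6)(5/6) = 5/36; P(data | r = 2) = (2/6)(4/6) = 2/9; P(data | r = 3) = (3/6)(3/6) = 1/4; P(data | r = 4) = (4/6)(2/6) = 2/9; P(data | r = 5) = (5/6)(1/6) = 5/36.
The prior-weighted likelihoods are 3/14 · 5/36 = 5/168, 3/14 · 2/9 = 1/21, 1/14 · 1/4 = 1/56, 2/7 · 2/9 = 4/63, 3/14 · 5/36 = 5/168; summing to 95/504.
By Bayes' rule, P(r = 5 | data) = (5/168) / (95/504) = 3/19.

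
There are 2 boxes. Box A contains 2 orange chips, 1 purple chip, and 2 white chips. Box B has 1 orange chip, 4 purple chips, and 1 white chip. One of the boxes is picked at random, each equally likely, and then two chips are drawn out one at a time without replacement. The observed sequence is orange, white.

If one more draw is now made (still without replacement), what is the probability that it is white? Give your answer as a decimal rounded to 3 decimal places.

Under each hypothesis, the probability of the observed sequence is: P(data | box A) = (2/5)(2/4) = 1/5; P(data | box B) = (1/6)(1/5) = 1/30.
The prior-weighted likelihoods are 1/2 · 1/5 = 1/10, 1/2 · 1/30 = 1/60; these sum to 7/60.
The posterior is then P(box A | data) = 6/7, P(box B | data) = 1/7.
So P(white next | data) = Σ P(white next | H) P(H | data) = (1/3)(6/7) + (0)(1/7) = 2/7.

0.286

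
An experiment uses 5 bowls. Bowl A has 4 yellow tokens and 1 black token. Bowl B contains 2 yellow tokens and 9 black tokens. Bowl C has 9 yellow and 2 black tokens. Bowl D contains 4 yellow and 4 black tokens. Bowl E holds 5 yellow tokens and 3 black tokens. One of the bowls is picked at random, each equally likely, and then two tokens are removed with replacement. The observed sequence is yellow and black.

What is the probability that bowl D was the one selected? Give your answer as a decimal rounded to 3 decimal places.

0.265

Under each hypothesis, the probability of the observed sequence is: P(data | bowl A) = (4/5)(1/5) = 0.16; P(data | bowl B) = (2/11)(9/11) = 0.14876; P(data | bowl C) = (9/11)(2/11) = 0.14876; P(data | bowl D) = (4/8)(4/8) = 0.25; P(data | bowl E) = (5/8)(3/8) = 0.23438.
Multiplying each by its prior: 1/5 · 0.16 = 0.032, 1/5 · 0.14876 = 0.029752, 1/5 · 0.14876 = 0.029752, 1/5 · 0.25 = 0.05, 1/5 · 0.23438 = 0.046875; with total 0.18838.
By Bayes' rule, P(bowl D | data) = (0.05) / (0.18838) = 0.26542.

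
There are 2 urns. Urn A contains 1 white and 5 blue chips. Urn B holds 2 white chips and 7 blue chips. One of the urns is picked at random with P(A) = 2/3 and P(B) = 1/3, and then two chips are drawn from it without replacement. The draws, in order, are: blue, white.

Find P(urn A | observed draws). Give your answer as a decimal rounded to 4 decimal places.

Under each hypothesis, the probability of the observed sequence is: P(data | urn A) = (5/6)(1/5) = 1/6; P(data | urn B) = (7/9)(2/8) = 7/36.
Weighting by the prior gives 2/3 · 1/6 = 1/9, 1/3 · 7/36 = 7/108; with total 19/108.
Therefore the posterior P(urn A | data) = (1/9) / (19/108) = 12/19.

0.6316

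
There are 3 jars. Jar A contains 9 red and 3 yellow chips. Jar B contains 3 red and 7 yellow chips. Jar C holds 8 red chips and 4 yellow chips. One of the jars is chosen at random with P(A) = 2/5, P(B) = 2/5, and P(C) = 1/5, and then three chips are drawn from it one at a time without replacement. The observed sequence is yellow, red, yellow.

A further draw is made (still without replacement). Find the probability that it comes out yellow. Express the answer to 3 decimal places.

0.546

For each hypothesis, P(data | H) works out to: P(data | jar A) = (3/12)(9/11)(2/10) = 0.040909; P(data | jar B) = (7/10)(3/9)(6/8) = 0.175; P(data | jar C) = (4/12)(8/11)(3/10) = 0.072727.
Multiplying each by its prior: 2/5 · 0.040909 = 0.016364, 2/5 · 0.175 = 0.07, 1/5 · 0.072727 = 0.014545; summing to 0.10091.
The posterior is then P(jar A | data) = 0.16216, P(jar B | data) = 0.69369, P(jar C | data) = 0.14414.
Averaging over the posterior, P(yellow next | data) = (1/9)(0.16216) + (5/7)(0.69369) + (2/9)(0.14414) = 0.54555.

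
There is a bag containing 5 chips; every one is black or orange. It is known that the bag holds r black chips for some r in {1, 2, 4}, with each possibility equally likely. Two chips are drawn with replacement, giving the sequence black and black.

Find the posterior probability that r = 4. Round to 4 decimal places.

For each hypothesis, P(data | H) works out to: P(data | r = 1) = (1/5)(1/5) = 1/25; P(data | r = 2) = (2/5)(2/5) = 4/25; P(data | r = 4) = (4/5)(4/5) = 16/25.
Multiplying each by its prior: 1/3 · 1/25 = 1/75, 1/3 · 4/25 = 4/75, 1/3 · 16/25 = 16/75; these sum to 7/25.
By Bayes' rule, P(r = 4 | data) = (16/75) / (7/25) = 16/21.

0.7619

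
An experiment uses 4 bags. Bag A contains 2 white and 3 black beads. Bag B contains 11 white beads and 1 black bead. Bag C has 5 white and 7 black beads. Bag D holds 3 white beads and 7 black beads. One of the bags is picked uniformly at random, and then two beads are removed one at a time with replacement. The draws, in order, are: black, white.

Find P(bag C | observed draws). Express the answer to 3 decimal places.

For each hypothesis, P(data | H) works out to: P(data | bag A) = (3/5)(2/5) = 0.24; P(data | bag B) = (1/12)(11/12) = 0.076389; P(data | bag C) = (7/12)(5/12) = 0.24306; P(data | bag D) = (7/10)(3/10) = 0.21.
Multiplying each by its prior: 1/4 · 0.24 = 0.06, 1/4 · 0.076389 = 0.019097, 1/4 · 0.24306 = 0.060764, 1/4 · 0.21 = 0.0525; summing to 0.19236.
So P(bag C | data) = (0.060764) / (0.19236) = 0.31588.

0.316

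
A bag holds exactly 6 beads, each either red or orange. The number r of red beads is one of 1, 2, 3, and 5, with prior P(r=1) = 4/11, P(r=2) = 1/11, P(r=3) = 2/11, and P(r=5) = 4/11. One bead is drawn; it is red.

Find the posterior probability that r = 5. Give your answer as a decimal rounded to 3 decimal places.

For each hypothesis, P(data | H) works out to: P(data | r = 1) = (1/6) = 1/6; P(data | r = 2) = (2/6) = 1/3; P(data | r = 3) = (3/6) = 1/2; P(data | r = 5) = (5/6) = 5/6.
Multiplying each by its prior: 4/11 · 1/6 = 2/33, 1/11 · 1/3 = 1/33, 2/11 · 1/2 = 1/11, 4/11 · 5/6 = 10/33; with total 16/33.
Therefore the posterior P(r = 5 | data) = (10/33) / (16/33) = 5/8.

0.625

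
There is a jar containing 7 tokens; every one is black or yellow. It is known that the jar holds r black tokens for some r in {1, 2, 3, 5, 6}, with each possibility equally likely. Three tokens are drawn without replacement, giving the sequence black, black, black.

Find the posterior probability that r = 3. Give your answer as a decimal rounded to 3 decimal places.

Compute the likelihood of the observed sequence for each case: P(data | r = 1) = (1/7)(0/6) = 0; P(data | r = 2) = (2/7)(1/6)(0/5) = 0; P(data | r = 3) = (3/7)(2/6)(1/5) = 1/35; P(data | r = 5) = (5/7)(4/6)(3/5) = 2/7; P(data | r = 6) = (6/7)(5/6)(4/5) = 4/7.
Weighting by the prior gives 1/5 · 0 = 0, 1/5 · 0 = 0, 1/5 · 1/35 = 1/175, 1/5 · 2/7 = 2/35, 1/5 · 4/7 = 4/35; summing to 31/175.
So P(r = 3 | data) = (1/175) / (31/175) = 1/31.

0.032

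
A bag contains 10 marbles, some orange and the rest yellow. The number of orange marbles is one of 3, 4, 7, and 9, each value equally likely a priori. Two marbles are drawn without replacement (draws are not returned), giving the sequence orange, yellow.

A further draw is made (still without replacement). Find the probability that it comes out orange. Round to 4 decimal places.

Compute the likelihood of the observed sequence for each case: P(data | r = 3) = (3/10)(7/9) = 7/30; P(data | r = 4) = (4/10)(6/9) = 4/15; P(data | r = 7) = (7/10)(3/9) = 7/30; P(data | r = 9) = (9/10)(1/9) = 1/10.
The prior-weighted likelihoods are 1/4 · 7/30 = 7/120, 1/4 · 4/15 = 1/15, 1/4 · 7/30 = 7/120, 1/4 · 1/10 = 1/40; these sum to 5/24.
Normalising, the posterior is P(r = 3 | data) = 7/25, P(r = 4 | data) = 8/25, P(r = 7 | data) = 7/25, P(r = 9 | data) = 3/25.
The predictive probability is P(orange next | data) = (1/4)(7/25) + (3/8)(8/25) + (3/4)(7/25) + (1)(3/25) = 13/25.

0.5200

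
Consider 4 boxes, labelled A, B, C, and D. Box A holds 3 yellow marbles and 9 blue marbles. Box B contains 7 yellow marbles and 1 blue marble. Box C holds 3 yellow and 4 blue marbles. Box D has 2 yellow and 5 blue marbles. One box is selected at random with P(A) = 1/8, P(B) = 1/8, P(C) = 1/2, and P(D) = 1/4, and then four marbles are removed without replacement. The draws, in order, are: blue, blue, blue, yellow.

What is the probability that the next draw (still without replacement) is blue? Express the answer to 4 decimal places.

0.5295

Under each hypothesis, the probability of the observed sequence is: P(data | box A) = (9/12)(8/11)(7/10)(3/9) = 0.12727; P(data | box B) = (1/8)(0/7) = 0; P(data | box C) = (4/7)(3/6)(2/5)(3/4) = 0.085714; P(data | box D) = (5/7)(4/6)(3/5)(2/4) = 0.14286.
Weighting by the prior gives 1/8 · 0.12727 = 0.015909, 1/8 · 0 = 0, 1/2 · 0.085714 = 0.042857, 1/4 · 0.14286 = 0.035714; these sum to 0.094481.
Normalising, the posterior is P(box A | data) = 0.16838, P(box B | data) = 0, P(box C | data) = 0.45361, P(box D | data) = 0.37801.
Averaging over the posterior, P(blue next | data) = (3/4)(0.16838) + (1/3)(0.45361) + (2/3)(0.37801) = 0.5295.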